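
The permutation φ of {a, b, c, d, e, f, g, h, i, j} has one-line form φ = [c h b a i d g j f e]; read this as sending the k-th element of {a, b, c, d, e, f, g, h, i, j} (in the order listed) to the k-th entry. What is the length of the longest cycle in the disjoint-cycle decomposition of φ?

Decomposing into disjoint cycles gives (a c b h j e i f d); the longest has length 9.

9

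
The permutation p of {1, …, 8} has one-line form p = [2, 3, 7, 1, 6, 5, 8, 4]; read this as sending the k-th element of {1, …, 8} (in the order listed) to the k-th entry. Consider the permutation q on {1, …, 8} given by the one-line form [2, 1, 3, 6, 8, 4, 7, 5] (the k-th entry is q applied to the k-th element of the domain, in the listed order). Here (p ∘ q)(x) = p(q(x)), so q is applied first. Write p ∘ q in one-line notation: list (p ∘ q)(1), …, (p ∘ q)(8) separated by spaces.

3 2 7 5 4 1 8 6

For each element, apply q then p: 1 → 2 → 3; 2 → 1 → 2; 3 → 3 → 7; 4 → 6 → 5; 5 → 8 → 4; 6 → 4 → 1; 7 → 7 → 8; 8 → 5 → 6.
So p ∘ q in one-line form is 3 2 7 5 4 1 8 6.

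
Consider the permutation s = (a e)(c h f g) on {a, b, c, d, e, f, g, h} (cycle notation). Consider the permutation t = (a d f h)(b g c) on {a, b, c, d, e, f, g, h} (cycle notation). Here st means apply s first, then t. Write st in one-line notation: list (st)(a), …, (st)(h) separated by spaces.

For each element, apply s then t: a → e → e; b → b → g; c → h → a; d → d → f; e → a → d; f → g → c; g → c → b; h → f → h.
So st in one-line form is e g a f d c b h.

e g a f d c b h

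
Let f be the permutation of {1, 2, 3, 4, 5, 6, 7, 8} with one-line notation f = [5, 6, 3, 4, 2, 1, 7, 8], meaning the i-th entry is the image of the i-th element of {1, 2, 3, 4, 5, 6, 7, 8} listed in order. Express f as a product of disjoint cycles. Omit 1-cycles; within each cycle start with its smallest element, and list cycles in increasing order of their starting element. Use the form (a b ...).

(1 5 2 6)

From 1: 1 → 5 → 2 → 6 → 1, closing the cycle (1 5 2 6).
Repeating from the next unused element and collecting all non-trivial cycles gives (1 5 2 6).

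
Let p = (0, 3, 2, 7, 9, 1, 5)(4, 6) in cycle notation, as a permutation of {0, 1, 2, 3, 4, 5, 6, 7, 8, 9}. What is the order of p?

14

The cycle type of p is (7, 2, 1).
The order is lcm(7, 2) = 14.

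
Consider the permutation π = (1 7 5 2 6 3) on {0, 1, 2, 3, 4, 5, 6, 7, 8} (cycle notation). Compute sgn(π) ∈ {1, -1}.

-1

The cycle lengths are 6, 1, 1, 1.
A cycle is odd iff its length is even; π has 1 even-length cycle, so sgn(π) = (−1)^1 and π is odd.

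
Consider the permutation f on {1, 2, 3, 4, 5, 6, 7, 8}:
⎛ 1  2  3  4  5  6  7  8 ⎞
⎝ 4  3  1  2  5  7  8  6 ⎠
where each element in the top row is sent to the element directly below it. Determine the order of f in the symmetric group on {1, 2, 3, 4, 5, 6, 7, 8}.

Decomposing into disjoint cycles gives cycle lengths 4, 3, 1.
Since disjoint cycles commute, ord(f) = lcm(4, 3) = 12.

12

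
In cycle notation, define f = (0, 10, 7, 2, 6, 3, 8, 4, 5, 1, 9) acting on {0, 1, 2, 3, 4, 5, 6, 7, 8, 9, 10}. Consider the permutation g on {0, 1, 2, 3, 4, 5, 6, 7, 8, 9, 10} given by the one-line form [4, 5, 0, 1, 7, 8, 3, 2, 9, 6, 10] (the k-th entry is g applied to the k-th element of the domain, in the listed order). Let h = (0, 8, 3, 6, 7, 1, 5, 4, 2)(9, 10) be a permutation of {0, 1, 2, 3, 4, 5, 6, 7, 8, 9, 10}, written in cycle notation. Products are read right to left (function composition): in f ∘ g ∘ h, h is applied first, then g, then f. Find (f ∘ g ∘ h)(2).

(f ∘ g ∘ h)(2) = f(g(h(2))). h(2) = 0, then g(0) = 4, then f(4) = 5, so the result is 5.

5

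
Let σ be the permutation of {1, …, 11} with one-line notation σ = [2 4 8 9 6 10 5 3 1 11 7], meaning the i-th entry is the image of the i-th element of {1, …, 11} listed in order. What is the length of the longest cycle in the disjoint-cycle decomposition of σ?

Decomposing into disjoint cycles gives (1 2 4 9)(3 8)(5 6 10 11 7); the longest has length 5.

5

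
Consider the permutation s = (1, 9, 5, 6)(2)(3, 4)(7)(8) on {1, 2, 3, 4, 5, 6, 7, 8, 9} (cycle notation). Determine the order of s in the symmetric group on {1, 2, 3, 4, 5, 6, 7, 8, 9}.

The disjoint cycles have lengths 4, 2, 1, 1, 1.
Since disjoint cycles commute, ord(s) = lcm(4, 2) = 4.

4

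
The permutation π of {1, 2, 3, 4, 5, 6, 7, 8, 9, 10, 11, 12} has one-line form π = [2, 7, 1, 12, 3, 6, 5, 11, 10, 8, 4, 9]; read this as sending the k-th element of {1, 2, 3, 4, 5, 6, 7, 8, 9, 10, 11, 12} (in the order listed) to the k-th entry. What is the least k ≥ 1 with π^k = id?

The disjoint-cycle form of π has cycle lengths 6, 5, 1.
The order is lcm(6, 5) = 30.

30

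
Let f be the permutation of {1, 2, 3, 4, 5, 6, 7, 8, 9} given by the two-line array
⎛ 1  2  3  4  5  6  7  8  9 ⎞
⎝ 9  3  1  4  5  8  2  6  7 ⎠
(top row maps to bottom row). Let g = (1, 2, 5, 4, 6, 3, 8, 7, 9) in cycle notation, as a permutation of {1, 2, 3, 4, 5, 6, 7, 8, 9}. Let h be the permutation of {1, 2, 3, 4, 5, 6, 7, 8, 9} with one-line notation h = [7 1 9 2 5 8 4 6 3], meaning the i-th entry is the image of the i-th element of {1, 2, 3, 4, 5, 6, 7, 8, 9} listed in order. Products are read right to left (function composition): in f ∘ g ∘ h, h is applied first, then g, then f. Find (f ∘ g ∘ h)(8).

(f ∘ g ∘ h)(8) = f(g(h(8))). h(8) = 6, then g(6) = 3, then f(3) = 1, so the result is 1.

1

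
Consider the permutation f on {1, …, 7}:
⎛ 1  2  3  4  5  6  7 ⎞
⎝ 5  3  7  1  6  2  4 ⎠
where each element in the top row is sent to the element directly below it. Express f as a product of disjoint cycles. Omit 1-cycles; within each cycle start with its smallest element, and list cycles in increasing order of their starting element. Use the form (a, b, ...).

(1, 5, 6, 2, 3, 7, 4)

Iterating f from 1 gives 1 → 5 → 6 → 2 → 3 → 7 → 4 → 1; that is the 7-cycle (1, 5, 6, 2, 3, 7, 4).
Continuing from each remaining unvisited element yields (1, 5, 6, 2, 3, 7, 4).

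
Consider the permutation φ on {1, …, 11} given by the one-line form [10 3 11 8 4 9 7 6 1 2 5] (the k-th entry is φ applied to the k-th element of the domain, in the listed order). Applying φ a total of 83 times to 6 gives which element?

10

Tracing 6 → 9 → … returns to 6 after 10 steps, so 6 lies in a 10-cycle (1, 10, 2, 3, 11, 5, 4, 8, 6, 9).
Powers repeat with period 10 on this cycle, and 83 mod 10 = 3, so φ^83(6) = φ^3(6).
Advancing 3 steps from 6: 6 → 9 → 1 → 10.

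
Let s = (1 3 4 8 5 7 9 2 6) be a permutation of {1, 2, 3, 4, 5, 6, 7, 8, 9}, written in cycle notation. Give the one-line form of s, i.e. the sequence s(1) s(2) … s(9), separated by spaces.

Reading each image from the cycles: 1→3, 2→6, 3→4, 4→8, 5→7, 6→1, 7→9, 8→5, 9→2.
Listing these in domain order gives 3 6 4 8 7 1 9 5 2.

3 6 4 8 7 1 9 5 2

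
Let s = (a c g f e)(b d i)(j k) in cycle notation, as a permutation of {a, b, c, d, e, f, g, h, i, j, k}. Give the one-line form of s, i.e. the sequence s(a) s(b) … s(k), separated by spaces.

c d g i a e f h b k j

Image by image: a↦c, b↦d, c↦g, d↦i, e↦a, f↦e, g↦f, h↦h, i↦b, j↦k, k↦j.
So the one-line form is c d g i a e f h b k j.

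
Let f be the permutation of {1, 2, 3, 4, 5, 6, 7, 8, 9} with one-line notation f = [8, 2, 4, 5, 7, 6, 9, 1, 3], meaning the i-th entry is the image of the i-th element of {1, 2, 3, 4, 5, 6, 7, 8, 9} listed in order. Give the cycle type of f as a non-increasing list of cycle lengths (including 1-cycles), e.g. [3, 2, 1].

[5, 2, 1, 1]

The disjoint cycles are (1 8)(2)(3 4 5 7 9)(6), with lengths 5, 2, 1, 1 in non-increasing order.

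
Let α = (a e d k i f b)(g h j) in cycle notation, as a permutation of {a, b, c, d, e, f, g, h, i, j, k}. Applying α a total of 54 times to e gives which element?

e lies in the 7-cycle (a e d k i f b).
On a 7-cycle, α^7 is the identity, so α^54 = α^5 there (54 ≡ 5 mod 7).
Stepping 5 places around the cycle: e → d → k → i → f → b.

b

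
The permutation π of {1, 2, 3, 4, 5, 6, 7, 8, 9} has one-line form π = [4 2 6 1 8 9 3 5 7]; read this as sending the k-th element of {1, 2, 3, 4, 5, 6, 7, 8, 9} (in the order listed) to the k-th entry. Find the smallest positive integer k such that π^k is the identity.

4

The disjoint-cycle form of π has cycle lengths 4, 2, 2, 1.
Since disjoint cycles commute, ord(π) = lcm(4, 2, 2) = 4.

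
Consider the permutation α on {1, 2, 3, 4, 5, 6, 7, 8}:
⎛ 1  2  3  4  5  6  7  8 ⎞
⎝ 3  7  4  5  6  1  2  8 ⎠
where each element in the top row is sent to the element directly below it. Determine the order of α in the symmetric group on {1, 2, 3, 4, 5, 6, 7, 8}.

10

Writing α as disjoint cycles, the cycle lengths are 5, 2, 1.
Since disjoint cycles commute, ord(α) = lcm(5, 2) = 10.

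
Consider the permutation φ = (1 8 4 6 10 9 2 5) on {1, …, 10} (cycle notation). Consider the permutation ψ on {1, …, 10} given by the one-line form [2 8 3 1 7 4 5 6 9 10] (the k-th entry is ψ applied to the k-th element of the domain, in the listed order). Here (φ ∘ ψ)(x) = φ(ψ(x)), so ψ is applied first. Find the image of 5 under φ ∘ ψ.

7

(φ ∘ ψ)(5) = φ(ψ(5)). ψ(5) = 7, then φ(7) = 7. So (φ ∘ ψ)(5) = 7.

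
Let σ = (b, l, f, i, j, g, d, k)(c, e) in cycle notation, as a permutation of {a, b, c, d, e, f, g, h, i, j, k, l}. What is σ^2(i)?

i lies in the 8-cycle (b, l, f, i, j, g, d, k).
Stepping 2 places around the cycle: i → j → g.

g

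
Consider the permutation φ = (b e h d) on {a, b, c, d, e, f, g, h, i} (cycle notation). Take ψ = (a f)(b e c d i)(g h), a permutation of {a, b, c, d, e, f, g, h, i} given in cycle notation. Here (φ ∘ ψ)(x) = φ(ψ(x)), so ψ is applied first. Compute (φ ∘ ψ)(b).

First apply ψ: ψ(b) = e, then φ(e) = h. Thus (φ ∘ ψ)(b) = h.

h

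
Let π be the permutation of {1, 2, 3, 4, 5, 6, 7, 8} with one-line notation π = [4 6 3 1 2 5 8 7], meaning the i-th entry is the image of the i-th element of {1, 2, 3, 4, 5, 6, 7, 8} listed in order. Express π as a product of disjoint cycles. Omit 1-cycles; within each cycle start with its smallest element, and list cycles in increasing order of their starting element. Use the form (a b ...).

(1 4)(2 6 5)(7 8)

Start at 1 and follow images: 1 → 4 → 1, giving the cycle (1 4).
Repeating from the next unused element and collecting all non-trivial cycles gives (1 4)(2 6 5)(7 8).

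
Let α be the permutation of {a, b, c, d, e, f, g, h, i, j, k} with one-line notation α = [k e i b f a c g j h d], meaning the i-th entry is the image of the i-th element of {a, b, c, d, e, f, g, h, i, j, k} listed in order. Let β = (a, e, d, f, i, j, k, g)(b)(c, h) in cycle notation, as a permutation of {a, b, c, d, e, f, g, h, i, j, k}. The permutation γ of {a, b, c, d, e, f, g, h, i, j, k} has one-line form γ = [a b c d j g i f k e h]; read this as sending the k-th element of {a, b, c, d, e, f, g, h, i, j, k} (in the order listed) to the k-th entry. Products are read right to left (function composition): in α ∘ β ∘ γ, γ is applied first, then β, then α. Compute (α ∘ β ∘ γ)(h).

Chase h: γ(h) = f; β(f) = i; α(i) = j. Hence (α ∘ β ∘ γ)(h) = j.

j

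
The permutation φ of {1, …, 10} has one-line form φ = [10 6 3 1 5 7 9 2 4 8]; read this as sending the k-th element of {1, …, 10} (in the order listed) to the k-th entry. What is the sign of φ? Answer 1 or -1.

In disjoint-cycle form the cycle lengths are 8, 1, 1.
A cycle of length ℓ contributes ℓ−1 transpositions, so φ is a product of 7 transpositions — odd.

-1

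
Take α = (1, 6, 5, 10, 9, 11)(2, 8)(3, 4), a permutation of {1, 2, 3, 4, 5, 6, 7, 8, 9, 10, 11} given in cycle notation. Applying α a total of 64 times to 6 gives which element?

11

6 lies in the 6-cycle (1, 6, 5, 10, 9, 11).
Since the cycle has length 6, α^64 acts on it the same as α^4 (64 mod 6 = 4).
Advancing 4 steps from 6: 6 → 5 → 10 → 9 → 11.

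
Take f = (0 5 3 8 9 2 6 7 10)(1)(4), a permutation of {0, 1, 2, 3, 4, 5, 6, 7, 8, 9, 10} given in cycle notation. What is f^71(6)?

6 lies in the 9-cycle (0 5 3 8 9 2 6 7 10).
On a 9-cycle, f^9 is the identity, so f^71 = f^8 there (71 ≡ 8 mod 9).
Advancing 8 steps from 6: 6 → 7 → 10 → 0 → 5 → 3 → 8 → 9 → 2.

2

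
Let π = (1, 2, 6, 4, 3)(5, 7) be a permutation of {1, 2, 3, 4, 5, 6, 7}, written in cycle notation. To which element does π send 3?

1

3 appears in (1, 2, 6, 4, 3); the next entry (wrapping around) is 1.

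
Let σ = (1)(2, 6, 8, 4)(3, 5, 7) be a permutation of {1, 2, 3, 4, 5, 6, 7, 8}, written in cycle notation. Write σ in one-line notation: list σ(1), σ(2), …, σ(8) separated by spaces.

1 6 5 2 7 8 3 4

Reading each image from the cycles: 1↦1, 2↦6, 3↦5, 4↦2, 5↦7, 6↦8, 7↦3, 8↦4.
Listing these in domain order gives 1 6 5 2 7 8 3 4.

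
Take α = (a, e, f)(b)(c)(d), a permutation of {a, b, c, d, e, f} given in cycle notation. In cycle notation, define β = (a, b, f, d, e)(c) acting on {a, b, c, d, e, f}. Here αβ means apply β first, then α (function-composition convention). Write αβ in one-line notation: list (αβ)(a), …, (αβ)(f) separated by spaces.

b a c f e d

Chase each element through β then α: a → b → b; b → f → a; c → c → c; d → e → f; e → a → e; f → d → d.
Collecting the images, αβ = [b a c f e d].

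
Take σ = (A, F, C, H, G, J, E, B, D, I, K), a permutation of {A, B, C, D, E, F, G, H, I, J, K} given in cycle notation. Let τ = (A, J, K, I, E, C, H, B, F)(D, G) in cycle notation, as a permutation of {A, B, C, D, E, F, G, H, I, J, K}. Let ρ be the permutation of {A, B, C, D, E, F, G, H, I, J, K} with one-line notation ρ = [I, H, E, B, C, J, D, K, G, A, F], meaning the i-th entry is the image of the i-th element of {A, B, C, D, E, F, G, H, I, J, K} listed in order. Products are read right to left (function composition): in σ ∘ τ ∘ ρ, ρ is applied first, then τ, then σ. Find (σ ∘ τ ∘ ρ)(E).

(σ ∘ τ ∘ ρ)(E) = σ(τ(ρ(E))). ρ(E) = C, then τ(C) = H, then σ(H) = G, so the result is G.

G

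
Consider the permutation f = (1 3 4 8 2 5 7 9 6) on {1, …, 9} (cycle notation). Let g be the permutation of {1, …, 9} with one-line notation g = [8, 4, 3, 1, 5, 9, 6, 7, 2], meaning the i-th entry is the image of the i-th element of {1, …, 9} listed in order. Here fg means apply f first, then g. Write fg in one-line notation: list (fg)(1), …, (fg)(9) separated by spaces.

For each element, apply f then g: 1 → 3 → 3; 2 → 5 → 5; 3 → 4 → 1; 4 → 8 → 7; 5 → 7 → 6; 6 → 1 → 8; 7 → 9 → 2; 8 → 2 → 4; 9 → 6 → 9.
So fg in one-line form is 3 5 1 7 6 8 2 4 9.

3 5 1 7 6 8 2 4 9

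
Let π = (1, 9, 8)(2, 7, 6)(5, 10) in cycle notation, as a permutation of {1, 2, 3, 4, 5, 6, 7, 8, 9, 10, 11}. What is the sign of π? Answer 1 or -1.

The cycle lengths are 3, 3, 2, 1, 1, 1.
A cycle is odd iff its length is even; π has 1 even-length cycle, so sgn(π) = (−1)^1 and π is odd.

-1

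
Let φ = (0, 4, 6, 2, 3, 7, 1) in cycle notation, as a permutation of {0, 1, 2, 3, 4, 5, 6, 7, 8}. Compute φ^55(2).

2 lies in the 7-cycle (0, 4, 6, 2, 3, 7, 1).
Since the cycle has length 7, φ^55 acts on it the same as φ^6 (55 mod 7 = 6).
Stepping 6 places around the cycle: 2 → 3 → 7 → 1 → 0 → 4 → 6.

6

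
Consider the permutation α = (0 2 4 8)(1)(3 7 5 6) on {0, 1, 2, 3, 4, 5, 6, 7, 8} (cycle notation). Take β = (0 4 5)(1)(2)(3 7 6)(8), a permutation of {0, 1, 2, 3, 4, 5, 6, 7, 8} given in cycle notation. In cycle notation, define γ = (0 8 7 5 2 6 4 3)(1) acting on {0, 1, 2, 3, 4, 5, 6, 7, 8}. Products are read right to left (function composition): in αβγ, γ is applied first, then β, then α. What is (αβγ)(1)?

Apply the permutations in order: γ(1) = 1, then β(1) = 1, then α(1) = 1. So (αβγ)(1) = 1.

1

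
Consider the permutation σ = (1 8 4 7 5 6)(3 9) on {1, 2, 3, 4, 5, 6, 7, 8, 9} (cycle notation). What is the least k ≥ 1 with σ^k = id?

The cycle type of σ is (6, 2, 1).
The order of σ is the least common multiple of its cycle lengths: lcm(6, 2) = 6.

6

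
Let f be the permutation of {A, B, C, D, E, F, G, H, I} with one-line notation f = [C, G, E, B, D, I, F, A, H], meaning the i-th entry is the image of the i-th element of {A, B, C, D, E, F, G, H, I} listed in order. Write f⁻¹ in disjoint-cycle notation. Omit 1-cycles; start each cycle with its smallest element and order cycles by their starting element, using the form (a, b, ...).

(A, H, I, F, G, B, D, E, C)

The cycle decomposition of f is (A, C, E, D, B, G, F, I, H).
The inverse reverses every cycle; in canonical form, f⁻¹ = (A, H, I, F, G, B, D, E, C).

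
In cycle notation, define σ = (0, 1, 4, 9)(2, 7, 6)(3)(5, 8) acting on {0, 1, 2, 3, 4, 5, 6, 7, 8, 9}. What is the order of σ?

The disjoint cycles have lengths 4, 3, 2, 1.
Since disjoint cycles commute, ord(σ) = lcm(4, 3, 2) = 12.

12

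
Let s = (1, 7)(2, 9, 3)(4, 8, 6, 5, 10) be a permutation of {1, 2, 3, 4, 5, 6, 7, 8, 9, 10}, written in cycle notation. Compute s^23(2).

3

2 lies in the 3-cycle (2, 9, 3).
Since the cycle has length 3, s^23 acts on it the same as s^2 (23 mod 3 = 2).
Advancing 2 steps from 2: 2 → 9 → 3.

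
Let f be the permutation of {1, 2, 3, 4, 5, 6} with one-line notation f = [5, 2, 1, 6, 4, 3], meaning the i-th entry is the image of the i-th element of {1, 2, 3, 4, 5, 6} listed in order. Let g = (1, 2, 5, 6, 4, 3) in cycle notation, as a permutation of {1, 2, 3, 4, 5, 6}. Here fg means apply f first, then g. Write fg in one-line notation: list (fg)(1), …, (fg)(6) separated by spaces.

For each element, apply f then g: 1 → 5 → 6; 2 → 2 → 5; 3 → 1 → 2; 4 → 6 → 4; 5 → 4 → 3; 6 → 3 → 1.
Collecting the images, fg = [6 5 2 4 3 1].

6 5 2 4 3 1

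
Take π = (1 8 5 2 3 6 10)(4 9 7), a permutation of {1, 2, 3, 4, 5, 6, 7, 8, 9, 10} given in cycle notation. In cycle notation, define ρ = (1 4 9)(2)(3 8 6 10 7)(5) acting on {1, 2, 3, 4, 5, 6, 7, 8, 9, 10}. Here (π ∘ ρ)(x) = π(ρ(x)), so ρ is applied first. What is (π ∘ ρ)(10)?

4

ρ(10) = 7, then π(7) = 4; composing gives (π ∘ ρ)(10) = 4.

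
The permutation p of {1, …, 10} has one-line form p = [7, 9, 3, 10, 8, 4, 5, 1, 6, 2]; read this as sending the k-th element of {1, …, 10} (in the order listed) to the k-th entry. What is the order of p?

20

Writing p as disjoint cycles, the cycle lengths are 5, 4, 1.
Since disjoint cycles commute, ord(p) = lcm(5, 4) = 20.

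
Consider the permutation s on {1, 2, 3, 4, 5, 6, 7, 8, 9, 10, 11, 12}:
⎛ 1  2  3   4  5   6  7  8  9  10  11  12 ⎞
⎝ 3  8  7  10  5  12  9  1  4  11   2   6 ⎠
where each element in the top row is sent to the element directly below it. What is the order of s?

Writing s as disjoint cycles, the cycle lengths are 9, 2, 1.
Since disjoint cycles commute, ord(s) = lcm(9, 2) = 18.

18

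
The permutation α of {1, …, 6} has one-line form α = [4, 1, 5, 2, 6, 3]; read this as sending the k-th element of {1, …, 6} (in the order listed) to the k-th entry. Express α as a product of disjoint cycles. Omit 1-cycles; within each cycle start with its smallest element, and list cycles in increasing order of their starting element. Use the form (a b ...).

(1 4 2)(3 5 6)

From 1: 1 → 4 → 2 → 1, closing the cycle (1 4 2).
Continuing from each remaining unvisited element yields (1 4 2)(3 5 6).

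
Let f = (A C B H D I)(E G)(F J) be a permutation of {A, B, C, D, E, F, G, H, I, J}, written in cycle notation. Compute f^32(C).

H

C lies in the 6-cycle (A C B H D I).
Since the cycle has length 6, f^32 acts on it the same as f^2 (32 mod 6 = 2).
Stepping 2 places around the cycle: C → B → H.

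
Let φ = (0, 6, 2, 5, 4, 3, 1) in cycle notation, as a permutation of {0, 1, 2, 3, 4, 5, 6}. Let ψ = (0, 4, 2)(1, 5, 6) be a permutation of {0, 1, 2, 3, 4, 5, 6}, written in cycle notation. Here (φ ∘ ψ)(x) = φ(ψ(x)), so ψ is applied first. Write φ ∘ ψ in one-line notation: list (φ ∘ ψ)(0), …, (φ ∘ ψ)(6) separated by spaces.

3 4 6 1 5 2 0

Chase each element through ψ then φ: 0 → 4 → 3; 1 → 5 → 4; 2 → 0 → 6; 3 → 3 → 1; 4 → 2 → 5; 5 → 6 → 2; 6 → 1 → 0.
So φ ∘ ψ in one-line form is 3 4 6 1 5 2 0.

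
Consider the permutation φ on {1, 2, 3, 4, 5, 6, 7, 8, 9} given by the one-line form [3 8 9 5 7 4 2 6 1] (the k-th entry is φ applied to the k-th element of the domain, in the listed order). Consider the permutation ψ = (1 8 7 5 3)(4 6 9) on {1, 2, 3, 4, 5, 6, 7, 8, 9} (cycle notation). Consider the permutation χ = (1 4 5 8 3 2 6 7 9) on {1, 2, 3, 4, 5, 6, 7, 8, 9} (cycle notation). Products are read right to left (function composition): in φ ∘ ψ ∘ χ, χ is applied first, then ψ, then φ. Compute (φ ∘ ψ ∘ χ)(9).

Apply the permutations in order: χ(9) = 1, then ψ(1) = 8, then φ(8) = 6. So (φ ∘ ψ ∘ χ)(9) = 6.

6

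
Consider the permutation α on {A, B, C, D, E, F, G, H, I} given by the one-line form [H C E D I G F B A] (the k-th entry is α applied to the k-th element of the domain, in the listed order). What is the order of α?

6

Writing α as disjoint cycles, the cycle lengths are 6, 2, 1.
Since disjoint cycles commute, ord(α) = lcm(6, 2) = 6.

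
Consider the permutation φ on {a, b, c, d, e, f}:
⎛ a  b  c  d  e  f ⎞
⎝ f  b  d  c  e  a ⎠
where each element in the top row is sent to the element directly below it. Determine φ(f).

a

The entry below f in the array is a, so φ(f) = a.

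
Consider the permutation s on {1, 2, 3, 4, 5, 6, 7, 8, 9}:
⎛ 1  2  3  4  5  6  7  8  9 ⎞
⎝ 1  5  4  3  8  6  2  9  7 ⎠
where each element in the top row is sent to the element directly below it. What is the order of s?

Decomposing into disjoint cycles gives cycle lengths 5, 2, 1, 1.
Since disjoint cycles commute, ord(s) = lcm(5, 2) = 10.

10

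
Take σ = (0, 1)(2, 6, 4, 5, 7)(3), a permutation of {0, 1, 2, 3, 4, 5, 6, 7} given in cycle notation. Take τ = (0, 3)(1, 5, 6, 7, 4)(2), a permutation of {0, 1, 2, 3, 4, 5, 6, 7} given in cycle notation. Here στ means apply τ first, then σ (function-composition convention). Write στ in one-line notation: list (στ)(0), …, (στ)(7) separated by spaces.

(στ)(x) = σ(τ(x)). Computing each image: σ(τ(0)) = σ(3) = 3, σ(τ(1)) = σ(5) = 7, σ(τ(2)) = σ(2) = 6, σ(τ(3)) = σ(0) = 1, σ(τ(4)) = σ(1) = 0, σ(τ(5)) = σ(6) = 4, σ(τ(6)) = σ(7) = 2, σ(τ(7)) = σ(4) = 5.
Hence στ = [3 7 6 1 0 4 2 5].

3 7 6 1 0 4 2 5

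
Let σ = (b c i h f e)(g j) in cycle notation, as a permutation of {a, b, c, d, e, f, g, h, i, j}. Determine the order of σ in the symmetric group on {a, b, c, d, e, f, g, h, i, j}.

6

The cycle type of σ is (6, 2, 1, 1).
Since disjoint cycles commute, ord(σ) = lcm(6, 2) = 6.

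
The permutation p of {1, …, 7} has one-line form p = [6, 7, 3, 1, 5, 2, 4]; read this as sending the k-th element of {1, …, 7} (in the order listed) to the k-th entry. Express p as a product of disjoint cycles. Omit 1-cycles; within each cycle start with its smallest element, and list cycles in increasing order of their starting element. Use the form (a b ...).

(1 6 2 7 4)

Iterating p from 1 gives 1 → 6 → 2 → 7 → 4 → 1; that is the 5-cycle (1 6 2 7 4).
Repeating from the next unused element and collecting all non-trivial cycles gives (1 6 2 7 4).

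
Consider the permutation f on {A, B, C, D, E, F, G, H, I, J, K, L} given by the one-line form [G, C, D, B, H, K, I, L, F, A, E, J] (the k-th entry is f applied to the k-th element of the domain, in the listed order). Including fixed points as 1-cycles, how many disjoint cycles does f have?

2

The cycle decomposition is (A, G, I, F, K, E, H, L, J)(B, C, D), which has 2 cycles (counting 1-cycles).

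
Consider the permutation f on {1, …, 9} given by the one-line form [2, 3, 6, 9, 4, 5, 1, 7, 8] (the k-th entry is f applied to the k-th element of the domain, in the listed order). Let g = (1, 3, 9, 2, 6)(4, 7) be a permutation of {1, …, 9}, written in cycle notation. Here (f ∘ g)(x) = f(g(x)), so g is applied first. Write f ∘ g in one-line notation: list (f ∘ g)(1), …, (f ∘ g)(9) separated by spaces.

6 5 8 1 4 2 9 7 3

Chase each element through g then f: 1 → 3 → 6; 2 → 6 → 5; 3 → 9 → 8; 4 → 7 → 1; 5 → 5 → 4; 6 → 1 → 2; 7 → 4 → 9; 8 → 8 → 7; 9 → 2 → 3.
So f ∘ g in one-line form is 6 5 8 1 4 2 9 7 3.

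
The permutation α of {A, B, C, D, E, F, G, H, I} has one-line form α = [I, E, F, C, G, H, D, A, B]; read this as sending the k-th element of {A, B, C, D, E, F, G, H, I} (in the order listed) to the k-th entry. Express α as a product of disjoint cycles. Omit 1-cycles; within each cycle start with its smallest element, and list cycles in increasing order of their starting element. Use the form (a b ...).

(A I B E G D C F H)

Start at A and follow images: A → I → B → E → G → D → C → F → H → A, giving the cycle (A I B E G D C F H).
Continuing from each remaining unvisited element yields (A I B E G D C F H).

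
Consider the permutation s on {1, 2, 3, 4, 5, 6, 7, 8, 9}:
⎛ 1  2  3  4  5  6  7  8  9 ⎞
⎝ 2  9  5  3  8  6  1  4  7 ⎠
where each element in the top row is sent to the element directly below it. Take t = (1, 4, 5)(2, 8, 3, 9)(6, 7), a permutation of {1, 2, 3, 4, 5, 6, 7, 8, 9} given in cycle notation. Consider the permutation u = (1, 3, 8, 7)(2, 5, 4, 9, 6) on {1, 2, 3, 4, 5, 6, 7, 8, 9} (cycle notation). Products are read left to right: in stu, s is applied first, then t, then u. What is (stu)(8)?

4

(stu)(8) = u(t(s(8))). s(8) = 4, then t(4) = 5, then u(5) = 4, so the result is 4.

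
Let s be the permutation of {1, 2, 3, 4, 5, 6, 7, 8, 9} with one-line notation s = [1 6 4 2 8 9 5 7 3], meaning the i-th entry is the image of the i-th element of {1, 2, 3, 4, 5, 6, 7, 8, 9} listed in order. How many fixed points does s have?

1

The fixed points (elements with s(x) = x) are {1}, so there is 1.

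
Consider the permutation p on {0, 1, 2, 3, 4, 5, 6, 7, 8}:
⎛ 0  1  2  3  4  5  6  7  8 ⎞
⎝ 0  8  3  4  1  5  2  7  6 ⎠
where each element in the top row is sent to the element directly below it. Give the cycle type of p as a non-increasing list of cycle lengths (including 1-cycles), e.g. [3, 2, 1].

The disjoint cycles are (0)(1, 8, 6, 2, 3, 4)(5)(7), with lengths 6, 1, 1, 1 in non-increasing order.

[6, 1, 1, 1]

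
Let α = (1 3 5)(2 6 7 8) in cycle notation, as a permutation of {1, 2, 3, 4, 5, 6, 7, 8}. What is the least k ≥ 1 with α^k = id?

The cycle type of α is (4, 3, 1).
The order is lcm(4, 3) = 12.

12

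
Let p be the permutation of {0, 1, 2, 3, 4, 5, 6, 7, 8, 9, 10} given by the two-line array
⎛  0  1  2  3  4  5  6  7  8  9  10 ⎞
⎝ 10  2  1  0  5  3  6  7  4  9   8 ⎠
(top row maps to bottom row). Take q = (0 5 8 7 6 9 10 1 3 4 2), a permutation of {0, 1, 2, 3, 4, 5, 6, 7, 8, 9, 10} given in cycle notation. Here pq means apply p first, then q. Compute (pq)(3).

5

(pq)(3) = q(p(3)). p(3) = 0, then q(0) = 5. So (pq)(3) = 5.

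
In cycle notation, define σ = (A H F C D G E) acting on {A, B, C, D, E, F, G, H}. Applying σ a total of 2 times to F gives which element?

D

F lies in the 7-cycle (A H F C D G E).
Stepping 2 places around the cycle: F → C → D.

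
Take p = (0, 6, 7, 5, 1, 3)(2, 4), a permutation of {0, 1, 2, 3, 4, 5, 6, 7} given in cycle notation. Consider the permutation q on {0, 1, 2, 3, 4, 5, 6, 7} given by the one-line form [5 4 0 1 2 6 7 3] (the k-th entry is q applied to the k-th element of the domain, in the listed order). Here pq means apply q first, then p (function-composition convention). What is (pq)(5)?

7

(pq)(5) = p(q(5)). q(5) = 6, then p(6) = 7. So (pq)(5) = 7.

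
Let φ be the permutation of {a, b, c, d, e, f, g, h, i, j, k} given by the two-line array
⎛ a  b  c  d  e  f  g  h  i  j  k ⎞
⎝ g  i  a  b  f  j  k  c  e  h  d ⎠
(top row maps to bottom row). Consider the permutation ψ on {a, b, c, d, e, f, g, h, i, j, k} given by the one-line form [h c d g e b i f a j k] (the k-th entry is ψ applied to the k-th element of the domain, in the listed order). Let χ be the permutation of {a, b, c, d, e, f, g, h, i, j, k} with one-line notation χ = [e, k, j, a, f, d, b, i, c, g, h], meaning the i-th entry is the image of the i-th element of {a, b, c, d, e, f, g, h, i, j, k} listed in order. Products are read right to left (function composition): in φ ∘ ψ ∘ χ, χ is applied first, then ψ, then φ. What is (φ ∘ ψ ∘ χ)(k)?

j

(φ ∘ ψ ∘ χ)(k) = φ(ψ(χ(k))). χ(k) = h, then ψ(h) = f, then φ(f) = j, so the result is j.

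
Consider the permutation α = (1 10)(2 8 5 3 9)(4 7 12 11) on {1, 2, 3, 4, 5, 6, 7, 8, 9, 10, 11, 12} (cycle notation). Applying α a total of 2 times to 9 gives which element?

8

9 lies in the 5-cycle (2 8 5 3 9).
Advancing 2 steps from 9: 9 → 2 → 8.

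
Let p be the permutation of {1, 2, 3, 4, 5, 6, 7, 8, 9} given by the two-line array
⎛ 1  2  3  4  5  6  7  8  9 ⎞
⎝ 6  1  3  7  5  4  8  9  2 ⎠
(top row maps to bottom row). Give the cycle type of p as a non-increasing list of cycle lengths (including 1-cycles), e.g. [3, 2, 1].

[7, 1, 1]

The disjoint cycles are (1 6 4 7 8 9 2)(3)(5), with lengths 7, 1, 1 in non-increasing order.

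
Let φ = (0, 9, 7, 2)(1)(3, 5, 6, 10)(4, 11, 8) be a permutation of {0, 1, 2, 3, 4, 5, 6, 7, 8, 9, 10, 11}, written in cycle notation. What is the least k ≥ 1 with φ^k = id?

12

The cycle type of φ is (4, 4, 3, 1).
Since disjoint cycles commute, ord(φ) = lcm(4, 4, 3) = 12.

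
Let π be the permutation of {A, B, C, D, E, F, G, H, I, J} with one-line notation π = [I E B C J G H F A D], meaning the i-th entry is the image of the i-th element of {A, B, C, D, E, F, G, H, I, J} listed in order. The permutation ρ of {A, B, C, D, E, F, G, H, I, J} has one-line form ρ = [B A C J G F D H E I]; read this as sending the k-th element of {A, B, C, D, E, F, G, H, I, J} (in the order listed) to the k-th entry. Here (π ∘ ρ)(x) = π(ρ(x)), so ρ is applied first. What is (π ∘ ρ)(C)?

B

First apply ρ: ρ(C) = C, then π(C) = B. Thus (π ∘ ρ)(C) = B.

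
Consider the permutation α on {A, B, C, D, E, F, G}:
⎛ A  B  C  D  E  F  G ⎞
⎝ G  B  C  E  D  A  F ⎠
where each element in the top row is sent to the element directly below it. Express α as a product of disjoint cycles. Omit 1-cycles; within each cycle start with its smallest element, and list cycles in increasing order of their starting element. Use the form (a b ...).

(A G F)(D E)

Start at A and follow images: A → G → F → A, giving the cycle (A G F).
Continuing from each remaining unvisited element yields (A G F)(D E).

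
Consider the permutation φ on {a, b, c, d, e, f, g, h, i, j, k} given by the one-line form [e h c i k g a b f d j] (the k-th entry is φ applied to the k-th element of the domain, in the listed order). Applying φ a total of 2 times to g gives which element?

e

Tracing g → a → … returns to g after 8 steps, so g lies in an 8-cycle (a e k j d i f g).
Advancing 2 steps from g: g → a → e.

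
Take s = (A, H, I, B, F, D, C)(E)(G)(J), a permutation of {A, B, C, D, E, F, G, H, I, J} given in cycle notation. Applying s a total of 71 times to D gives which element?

D lies in the 7-cycle (A, H, I, B, F, D, C).
On a 7-cycle, s^7 is the identity, so s^71 = s^1 there (71 ≡ 1 mod 7).
Stepping 1 place around the cycle: D → C.

C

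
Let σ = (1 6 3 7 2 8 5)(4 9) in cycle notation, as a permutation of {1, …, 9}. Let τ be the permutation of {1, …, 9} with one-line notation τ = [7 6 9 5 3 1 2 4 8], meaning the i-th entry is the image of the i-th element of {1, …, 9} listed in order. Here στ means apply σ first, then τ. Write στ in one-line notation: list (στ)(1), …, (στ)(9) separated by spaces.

For each element, apply σ then τ: 1 → 6 → 1; 2 → 8 → 4; 3 → 7 → 2; 4 → 9 → 8; 5 → 1 → 7; 6 → 3 → 9; 7 → 2 → 6; 8 → 5 → 3; 9 → 4 → 5.
So στ in one-line form is 1 4 2 8 7 9 6 3 5.

1 4 2 8 7 9 6 3 5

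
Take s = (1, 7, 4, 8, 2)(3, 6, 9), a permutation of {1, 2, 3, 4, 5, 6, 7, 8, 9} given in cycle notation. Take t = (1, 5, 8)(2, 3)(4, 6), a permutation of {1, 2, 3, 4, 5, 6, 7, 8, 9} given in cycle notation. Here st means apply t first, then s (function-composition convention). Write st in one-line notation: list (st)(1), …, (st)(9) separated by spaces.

For each element, apply t then s: 1 → 5 → 5; 2 → 3 → 6; 3 → 2 → 1; 4 → 6 → 9; 5 → 8 → 2; 6 → 4 → 8; 7 → 7 → 4; 8 → 1 → 7; 9 → 9 → 3.
Collecting the images, st = [5 6 1 9 2 8 4 7 3].

5 6 1 9 2 8 4 7 3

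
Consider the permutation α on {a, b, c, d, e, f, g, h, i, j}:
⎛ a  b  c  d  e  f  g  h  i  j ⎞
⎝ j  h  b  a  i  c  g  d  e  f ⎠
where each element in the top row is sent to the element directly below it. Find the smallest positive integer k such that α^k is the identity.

Writing α as disjoint cycles, the cycle lengths are 7, 2, 1.
The order of α is the least common multiple of its cycle lengths: lcm(7, 2) = 14.

14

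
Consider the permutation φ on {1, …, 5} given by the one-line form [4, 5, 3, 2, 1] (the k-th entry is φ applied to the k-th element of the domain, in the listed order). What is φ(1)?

1 is element number 1 of the domain, and entry number 1 of the one-line form is 4, so φ(1) = 4.

4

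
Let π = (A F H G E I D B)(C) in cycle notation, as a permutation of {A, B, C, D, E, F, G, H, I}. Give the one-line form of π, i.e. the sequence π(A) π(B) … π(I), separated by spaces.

F A C B I H E G D

Image by image: A→F, B→A, C→C, D→B, E→I, F→H, G→E, H→G, I→D.
So the one-line form is F A C B I H E G D.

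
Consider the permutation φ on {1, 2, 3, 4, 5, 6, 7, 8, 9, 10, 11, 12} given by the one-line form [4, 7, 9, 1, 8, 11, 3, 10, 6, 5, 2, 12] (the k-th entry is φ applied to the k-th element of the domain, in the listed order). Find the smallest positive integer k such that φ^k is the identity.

Writing φ as disjoint cycles, the cycle lengths are 6, 3, 2, 1.
The order of φ is the least common multiple of its cycle lengths: lcm(6, 3, 2) = 6.

6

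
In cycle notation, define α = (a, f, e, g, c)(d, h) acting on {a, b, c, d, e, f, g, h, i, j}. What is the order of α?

The cycle type of α is (5, 2, 1, 1, 1).
Since disjoint cycles commute, ord(α) = lcm(5, 2) = 10.

10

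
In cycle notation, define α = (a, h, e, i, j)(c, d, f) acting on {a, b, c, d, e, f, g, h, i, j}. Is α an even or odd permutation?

even

The cycle lengths are 5, 3, 1, 1.
A cycle is odd iff its length is even; α has 0 even-length cycles, so sgn(α) = (−1)^0 and α is even.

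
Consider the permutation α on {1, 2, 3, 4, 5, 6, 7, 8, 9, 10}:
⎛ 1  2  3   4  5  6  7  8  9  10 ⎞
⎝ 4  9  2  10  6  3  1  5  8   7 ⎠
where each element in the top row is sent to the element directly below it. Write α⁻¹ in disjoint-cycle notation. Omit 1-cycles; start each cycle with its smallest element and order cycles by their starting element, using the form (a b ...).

(1 7 10 4)(2 3 6 5 8 9)

First write α in disjoint cycles: (1 4 10 7)(2 9 8 5 6 3).
The inverse reverses every cycle; in canonical form, α⁻¹ = (1 7 10 4)(2 3 6 5 8 9).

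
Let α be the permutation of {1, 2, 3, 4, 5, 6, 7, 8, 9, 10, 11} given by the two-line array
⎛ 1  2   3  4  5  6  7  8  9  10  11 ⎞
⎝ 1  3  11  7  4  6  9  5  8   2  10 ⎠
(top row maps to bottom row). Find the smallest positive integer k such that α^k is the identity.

Writing α as disjoint cycles, the cycle lengths are 5, 4, 1, 1.
The order is lcm(5, 4) = 20.

20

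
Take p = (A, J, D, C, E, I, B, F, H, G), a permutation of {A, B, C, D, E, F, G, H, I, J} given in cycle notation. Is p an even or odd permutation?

The cycle lengths are 10.
A cycle of length ℓ contributes ℓ−1 transpositions, so p is a product of 9 transpositions — odd.

odd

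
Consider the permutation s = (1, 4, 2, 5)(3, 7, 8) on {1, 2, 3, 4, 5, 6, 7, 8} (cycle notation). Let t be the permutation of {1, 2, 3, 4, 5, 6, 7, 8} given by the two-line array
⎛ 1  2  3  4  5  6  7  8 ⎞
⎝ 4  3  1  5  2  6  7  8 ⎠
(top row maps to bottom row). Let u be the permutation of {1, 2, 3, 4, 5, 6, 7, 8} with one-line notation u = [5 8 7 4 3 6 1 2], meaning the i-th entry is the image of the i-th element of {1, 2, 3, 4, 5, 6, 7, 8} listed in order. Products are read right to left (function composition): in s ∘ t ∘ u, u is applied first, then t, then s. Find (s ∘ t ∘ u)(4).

Chase 4: u(4) = 4; t(4) = 5; s(5) = 1. Hence (s ∘ t ∘ u)(4) = 1.

1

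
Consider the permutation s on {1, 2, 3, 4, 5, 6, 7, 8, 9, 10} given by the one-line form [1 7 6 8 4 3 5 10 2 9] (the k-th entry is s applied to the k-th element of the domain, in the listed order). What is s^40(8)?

5

Tracing 8 → 10 → … returns to 8 after 7 steps, so 8 lies in a 7-cycle (2, 7, 5, 4, 8, 10, 9).
Powers repeat with period 7 on this cycle, and 40 mod 7 = 5, so s^40(8) = s^5(8).
Advancing 5 steps from 8: 8 → 10 → 9 → 2 → 7 → 5.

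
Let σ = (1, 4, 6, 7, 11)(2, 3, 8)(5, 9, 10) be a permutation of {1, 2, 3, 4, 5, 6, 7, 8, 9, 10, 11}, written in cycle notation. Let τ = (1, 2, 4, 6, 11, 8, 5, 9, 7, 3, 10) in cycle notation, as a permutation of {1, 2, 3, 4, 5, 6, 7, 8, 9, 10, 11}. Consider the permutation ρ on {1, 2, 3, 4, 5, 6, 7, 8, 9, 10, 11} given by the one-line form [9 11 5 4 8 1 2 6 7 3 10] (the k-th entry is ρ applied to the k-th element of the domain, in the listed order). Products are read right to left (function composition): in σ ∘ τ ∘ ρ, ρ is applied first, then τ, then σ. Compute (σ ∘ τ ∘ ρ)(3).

10

(σ ∘ τ ∘ ρ)(3) = σ(τ(ρ(3))). ρ(3) = 5, then τ(5) = 9, then σ(9) = 10, so the result is 10.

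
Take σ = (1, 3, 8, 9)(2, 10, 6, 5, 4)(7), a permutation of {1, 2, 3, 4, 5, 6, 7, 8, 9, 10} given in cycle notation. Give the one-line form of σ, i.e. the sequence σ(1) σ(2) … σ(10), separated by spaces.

Image by image: 1↦3, 2↦10, 3↦8, 4↦2, 5↦4, 6↦5, 7↦7, 8↦9, 9↦1, 10↦6.
So the one-line form is 3 10 8 2 4 5 7 9 1 6.

3 10 8 2 4 5 7 9 1 6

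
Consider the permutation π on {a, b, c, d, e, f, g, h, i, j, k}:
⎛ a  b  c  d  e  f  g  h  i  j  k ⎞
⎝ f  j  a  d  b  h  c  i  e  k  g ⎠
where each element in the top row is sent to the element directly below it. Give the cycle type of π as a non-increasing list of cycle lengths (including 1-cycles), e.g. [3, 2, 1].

The disjoint cycles are (a f h i e b j k g c)(d), with lengths 10, 1 in non-increasing order.

[10, 1]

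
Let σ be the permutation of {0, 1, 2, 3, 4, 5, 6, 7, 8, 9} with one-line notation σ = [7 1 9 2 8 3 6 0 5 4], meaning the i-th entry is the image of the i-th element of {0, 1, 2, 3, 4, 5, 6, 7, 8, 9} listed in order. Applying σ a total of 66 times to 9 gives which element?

Tracing 9 → 4 → … returns to 9 after 6 steps, so 9 lies in a 6-cycle (2 9 4 8 5 3).
On a 6-cycle, σ^6 is the identity, so σ^66 = σ^0 there (66 ≡ 0 mod 6).
So σ^66(9) = 9.

9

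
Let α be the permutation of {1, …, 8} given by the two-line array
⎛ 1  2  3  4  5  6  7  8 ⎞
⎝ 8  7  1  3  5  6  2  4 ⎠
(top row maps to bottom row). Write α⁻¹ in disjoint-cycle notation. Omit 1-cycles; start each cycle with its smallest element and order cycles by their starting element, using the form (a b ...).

The cycle decomposition of α is (1 8 4 3)(2 7).
Reversing each cycle (and rotating so the smallest element leads) gives α⁻¹ = (1 3 4 8)(2 7).

(1 3 4 8)(2 7)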